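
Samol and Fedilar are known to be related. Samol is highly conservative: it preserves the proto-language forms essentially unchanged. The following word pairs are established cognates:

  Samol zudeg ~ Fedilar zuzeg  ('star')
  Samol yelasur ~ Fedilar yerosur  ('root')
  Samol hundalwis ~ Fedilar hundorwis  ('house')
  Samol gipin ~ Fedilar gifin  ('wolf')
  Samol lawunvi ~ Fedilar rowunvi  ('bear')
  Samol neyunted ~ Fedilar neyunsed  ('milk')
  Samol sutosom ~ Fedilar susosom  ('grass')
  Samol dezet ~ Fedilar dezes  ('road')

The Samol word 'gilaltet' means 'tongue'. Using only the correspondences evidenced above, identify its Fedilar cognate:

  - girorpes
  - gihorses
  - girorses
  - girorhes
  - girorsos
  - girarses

girorses

yelasur ~ yerosur — Samol l corresponds to Fedilar r between vowels (before a back vowel).
yelasur ~ yerosur, hundalwis ~ hundorwis — Samol a corresponds to Fedilar o after a consonant, before a consonant other than r, m, n, p, b, f, v.
hundalwis ~ hundorwis — Samol l corresponds to Fedilar r after a vowel, before a consonant other than r, m, n, p, b, f, v.
neyunted ~ neyunsed — Samol t corresponds to Fedilar s after a consonant, before a front vowel.
dezet ~ dezes — Samol t corresponds to Fedilar s word-finally.
Applying these to Samol 'gilaltet':
  gilaltet → giraltet   (l→r between vowels (before a back vowel))
  giraltet → giroltet   (a→o after a consonant, before a consonant other than r, m, n, p, b, f, v)
  giroltet → girortet   (l→r after a vowel, before a consonant other than r, m, n, p, b, f, v)
  girortet → girorset   (t→s after a consonant, before a front vowel)
  girorset → girorses   (t→s word-finally)
So the Fedilar cognate is 'girorses'.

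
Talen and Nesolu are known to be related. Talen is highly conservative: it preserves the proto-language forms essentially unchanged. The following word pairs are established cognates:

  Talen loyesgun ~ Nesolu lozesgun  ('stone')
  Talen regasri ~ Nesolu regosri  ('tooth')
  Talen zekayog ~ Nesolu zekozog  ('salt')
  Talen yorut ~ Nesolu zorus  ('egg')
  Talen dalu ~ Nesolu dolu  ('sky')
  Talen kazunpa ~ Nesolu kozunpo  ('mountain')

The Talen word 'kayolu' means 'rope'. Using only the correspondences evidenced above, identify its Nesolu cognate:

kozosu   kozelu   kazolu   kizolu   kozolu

regasri ~ regosri, zekayog ~ zekozog — Talen a corresponds to Nesolu o after a consonant, before a consonant other than r, m, n, p, b, f, v.
zekayog ~ zekozog — Talen y corresponds to Nesolu z between vowels (before a back vowel).
Applying these to Talen 'kayolu':
  kayolu → koyolu   (a→o after a consonant, before a consonant other than r, m, n, p, b, f, v)
  koyolu → kozolu   (y→z between vowels (before a back vowel))
So the Nesolu cognate is 'kozolu'.

kozolu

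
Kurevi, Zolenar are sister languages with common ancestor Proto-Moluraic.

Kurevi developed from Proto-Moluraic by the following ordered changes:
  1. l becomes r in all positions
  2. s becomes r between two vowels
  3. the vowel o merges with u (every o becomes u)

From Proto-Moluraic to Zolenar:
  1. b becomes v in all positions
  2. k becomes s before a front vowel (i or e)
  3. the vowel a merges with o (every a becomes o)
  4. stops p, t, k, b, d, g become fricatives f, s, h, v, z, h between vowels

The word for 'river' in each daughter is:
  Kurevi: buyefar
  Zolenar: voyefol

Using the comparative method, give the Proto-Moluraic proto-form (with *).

Position 1: Kurevi has b, Zolenar has v. Kurevi preserves b here (none of its changes turn any other segment into b), so the proto-segment is *b.
Position 2: Kurevi has u, Zolenar has o. Taking the neighbouring segments as reconstructed: Kurevi u could go back to *o or *u; Zolenar o could go back to *a or *o — the one source consistent with every daughter is *o.
Continuing position by position gives *boyefal; check it forward:
Kurevi: start from *boyefal.
  rule 1 (unconditioned shift): boyefal → boyefar
  rule 2: no change — boyefar
  rule 3 (vowel merger): boyefar → buyefar
  ⇒ Kurevi buyefar
Zolenar: *boyefal > voyefal > voyefol  (by unconditioned shift, vowel merger)
Only *boyefal yields all of Kurevi buyefar, Zolenar voyefol.

*boyefal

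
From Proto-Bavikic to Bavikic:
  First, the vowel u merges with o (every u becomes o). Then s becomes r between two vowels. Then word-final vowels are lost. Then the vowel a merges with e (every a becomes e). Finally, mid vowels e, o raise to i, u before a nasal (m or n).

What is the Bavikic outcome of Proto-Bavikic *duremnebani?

Bavikic: *duremnebani > doremnebani > doremneban > doremneben > dorimnebin  (by vowel merger, apocope, vowel merger, pre-nasal raising)

dorimnebin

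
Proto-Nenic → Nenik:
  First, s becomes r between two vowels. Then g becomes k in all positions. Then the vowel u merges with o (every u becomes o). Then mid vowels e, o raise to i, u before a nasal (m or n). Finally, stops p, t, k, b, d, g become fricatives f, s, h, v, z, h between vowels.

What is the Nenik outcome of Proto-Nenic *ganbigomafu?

kanbihumafo

Nenik: start from *ganbigomafu.
  rule 1: no change — ganbigomafu
  rule 2 (unconditioned shift): ganbigomafu → kanbikomafu
  rule 3 (vowel merger): kanbikomafu → kanbikomafo
  rule 4 (pre-nasal raising): kanbikomafo → kanbikumafo
  rule 5 (intervocalic lenition): kanbikumafo → kanbihumafo
  ⇒ Nenik kanbihumafo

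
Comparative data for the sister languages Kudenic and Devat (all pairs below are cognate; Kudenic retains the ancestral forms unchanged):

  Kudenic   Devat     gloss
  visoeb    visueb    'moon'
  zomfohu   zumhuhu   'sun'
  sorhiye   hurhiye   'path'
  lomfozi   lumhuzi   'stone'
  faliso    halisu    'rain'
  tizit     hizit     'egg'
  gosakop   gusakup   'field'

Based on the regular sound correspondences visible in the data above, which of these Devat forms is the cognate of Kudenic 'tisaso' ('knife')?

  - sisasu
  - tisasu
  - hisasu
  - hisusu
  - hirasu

hisasu

tizit ~ hizit — Kudenic t corresponds to Devat h word-initially before a front vowel.
faliso ~ halisu — Kudenic o corresponds to Devat u word-finally.
Applying these to Kudenic 'tisaso':
  tisaso → hisaso   (t→h word-initially before a front vowel)
  hisaso → hisasu   (o→u word-finally)
So the Devat cognate is 'hisasu'.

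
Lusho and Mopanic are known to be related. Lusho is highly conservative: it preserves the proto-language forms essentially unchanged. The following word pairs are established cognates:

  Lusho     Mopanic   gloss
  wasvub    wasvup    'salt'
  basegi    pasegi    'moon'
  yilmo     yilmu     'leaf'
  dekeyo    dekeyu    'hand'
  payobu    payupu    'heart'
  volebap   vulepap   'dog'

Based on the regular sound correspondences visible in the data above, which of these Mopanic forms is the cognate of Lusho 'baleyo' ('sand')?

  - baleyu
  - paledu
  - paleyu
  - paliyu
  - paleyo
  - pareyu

paleyu

basegi ~ pasegi — Lusho b corresponds to Mopanic p word-initially before a back vowel.
yilmo ~ yilmu, dekeyo ~ dekeyu — Lusho o corresponds to Mopanic u word-finally.
Applying these to Lusho 'baleyo':
  baleyo → paleyo   (b→p word-initially before a back vowel)
  paleyo → paleyu   (o→u word-finally)
So the Mopanic cognate is 'paleyu'.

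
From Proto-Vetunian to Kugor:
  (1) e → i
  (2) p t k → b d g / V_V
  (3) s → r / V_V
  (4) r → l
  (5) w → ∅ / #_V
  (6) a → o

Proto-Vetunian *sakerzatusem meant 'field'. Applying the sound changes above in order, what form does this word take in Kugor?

Kugor: start from *sakerzatusem.
  rule 1 (vowel merger): sakerzatusem → sakirzatusim
  rule 2 (intervocalic voicing): sakirzatusim → sagirzadusim
  rule 3 (rhotacism): sagirzadusim → sagirzadurim
  rule 4 (unconditioned shift): sagirzadurim → sagilzadulim
  rule 5: no change — sagilzadulim
  rule 6 (vowel merger): sagilzadulim → sogilzodulim
  ⇒ Kugor sogilzodulim

sogilzodulim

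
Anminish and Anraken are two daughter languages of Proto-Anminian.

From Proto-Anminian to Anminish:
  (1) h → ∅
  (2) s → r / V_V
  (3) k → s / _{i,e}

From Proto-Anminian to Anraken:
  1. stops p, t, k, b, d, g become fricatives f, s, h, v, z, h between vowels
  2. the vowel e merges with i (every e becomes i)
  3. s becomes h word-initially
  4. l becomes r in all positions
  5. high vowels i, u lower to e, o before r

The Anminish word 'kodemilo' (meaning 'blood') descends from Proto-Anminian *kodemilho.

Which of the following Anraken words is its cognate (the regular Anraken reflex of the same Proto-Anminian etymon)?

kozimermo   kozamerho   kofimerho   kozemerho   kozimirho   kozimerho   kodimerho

kozimerho

Anraken: *kodemilho > kozemilho > kozimilho > kozimirho > kozimerho  (by intervocalic lenition, vowel merger, unconditioned shift, pre-rhotic lowering)
The other candidates each miss or misapply at least one Anraken change.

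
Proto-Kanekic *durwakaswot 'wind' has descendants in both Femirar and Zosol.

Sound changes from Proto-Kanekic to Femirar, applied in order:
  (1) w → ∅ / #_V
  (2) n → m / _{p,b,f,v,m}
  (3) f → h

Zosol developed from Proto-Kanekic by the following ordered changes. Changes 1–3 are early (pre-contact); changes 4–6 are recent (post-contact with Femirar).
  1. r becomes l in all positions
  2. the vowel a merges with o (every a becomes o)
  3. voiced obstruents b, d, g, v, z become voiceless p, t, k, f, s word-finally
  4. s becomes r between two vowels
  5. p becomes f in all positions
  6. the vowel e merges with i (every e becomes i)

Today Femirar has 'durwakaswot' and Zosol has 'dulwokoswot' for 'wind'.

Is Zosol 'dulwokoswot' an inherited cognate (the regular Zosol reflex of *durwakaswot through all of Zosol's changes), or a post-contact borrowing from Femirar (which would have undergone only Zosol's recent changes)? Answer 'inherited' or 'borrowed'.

If inherited, *durwakaswot would pass through all of Zosol's changes:
Zosol: *durwakaswot
  durwakaswot → dulwakaswot   [unconditioned shift]
  dulwakaswot → dulwokoswot   [vowel merger]
  dulwokoswot (rule 3 does not apply)
  dulwokoswot (rule 4 does not apply)
  dulwokoswot (rule 5 does not apply)
  dulwokoswot (rule 6 does not apply)
  giving Zosol dulwokoswot.
If borrowed from Femirar 'durwakaswot' after the early changes, it would undergo only the recent ones:
  rule 4 (rhotacism): no change (durwakaswot)
  rule 5 (unconditioned shift): no change (durwakaswot)
  rule 6 (vowel merger): no change (durwakaswot)
  ⇒ as a loan: durwakaswot
Zosol 'dulwokoswot' matches the inherited outcome exactly, so it is an inherited cognate, not a loan.

inherited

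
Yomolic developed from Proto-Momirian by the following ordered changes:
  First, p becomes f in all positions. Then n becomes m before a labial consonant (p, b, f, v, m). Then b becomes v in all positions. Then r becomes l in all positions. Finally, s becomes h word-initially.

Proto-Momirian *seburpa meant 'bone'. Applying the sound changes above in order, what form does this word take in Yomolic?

hevulfa

Yomolic: *seburpa > seburfa > sevurfa > sevulfa > hevulfa  (by unconditioned shift, unconditioned shift, unconditioned shift, debuccalisation)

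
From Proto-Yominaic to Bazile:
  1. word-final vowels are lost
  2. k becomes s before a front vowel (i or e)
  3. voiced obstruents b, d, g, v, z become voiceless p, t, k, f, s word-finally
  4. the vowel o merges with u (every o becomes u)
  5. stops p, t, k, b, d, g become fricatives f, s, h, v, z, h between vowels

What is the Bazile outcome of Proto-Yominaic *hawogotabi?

Bazile: start from *hawogotabi.
  rule 1 (apocope): hawogotabi → hawogotab
  rule 2: no change — hawogotab
  rule 3 (final devoicing): hawogotab → hawogotap
  rule 4 (vowel merger): hawogotap → hawugutap
  rule 5 (intervocalic lenition): hawugutap → hawuhusap
  ⇒ Bazile hawuhusap

hawuhusap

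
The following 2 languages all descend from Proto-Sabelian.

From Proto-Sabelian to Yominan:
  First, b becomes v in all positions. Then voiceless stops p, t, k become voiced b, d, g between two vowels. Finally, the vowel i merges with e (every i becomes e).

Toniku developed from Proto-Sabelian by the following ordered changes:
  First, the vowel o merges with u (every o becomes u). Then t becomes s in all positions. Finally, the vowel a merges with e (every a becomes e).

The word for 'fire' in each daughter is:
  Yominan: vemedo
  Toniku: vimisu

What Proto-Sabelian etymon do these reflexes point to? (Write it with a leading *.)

*vimito

Position 5: Yominan has d, Toniku has s. Taking the neighbouring segments as reconstructed: Yominan d could go back to *t or *d; Toniku s could go back to *t or *s — the one source consistent with every daughter is *t.
Position 6: Yominan has o, Toniku has u. Yominan preserves o here (none of its changes turn any other segment into o), so the proto-segment is *o.
This points to *vimito. Verify forward in each daughter:
Yominan: *vimito > vimido > vemedo  (by intervocalic voicing, vowel merger)
Toniku: *vimito
  vimito → vimitu   [vowel merger]
  vimitu → vimisu   [unconditioned shift]
  vimisu (rule 3 does not apply)
  giving Toniku vimisu.
*vimito is the unique common source.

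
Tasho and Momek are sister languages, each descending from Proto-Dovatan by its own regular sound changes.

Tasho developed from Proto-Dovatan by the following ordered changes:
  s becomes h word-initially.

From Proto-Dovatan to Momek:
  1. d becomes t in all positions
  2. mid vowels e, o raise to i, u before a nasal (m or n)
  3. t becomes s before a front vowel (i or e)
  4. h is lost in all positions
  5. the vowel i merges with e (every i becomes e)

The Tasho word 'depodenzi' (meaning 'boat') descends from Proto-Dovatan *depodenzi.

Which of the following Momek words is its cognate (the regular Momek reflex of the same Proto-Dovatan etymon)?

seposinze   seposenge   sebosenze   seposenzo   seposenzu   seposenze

Momek: *depodenzi > tepotenzi > tepotinzi > seposinzi > seposenze  (by unconditioned shift, pre-nasal raising, palatalisation, vowel merger)
Only 'seposenze' matches the regular Momek development of *depodenzi.

seposenze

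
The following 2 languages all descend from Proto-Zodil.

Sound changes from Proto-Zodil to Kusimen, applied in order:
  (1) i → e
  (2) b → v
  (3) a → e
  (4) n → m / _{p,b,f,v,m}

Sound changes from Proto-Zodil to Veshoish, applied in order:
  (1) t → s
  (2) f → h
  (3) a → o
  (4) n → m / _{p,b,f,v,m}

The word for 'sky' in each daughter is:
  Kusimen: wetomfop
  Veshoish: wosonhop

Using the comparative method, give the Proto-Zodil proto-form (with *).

*watonfop

Position 3: Kusimen has t, Veshoish has s. Kusimen preserves t here (none of its changes turn any other segment into t), so the proto-segment is *t.
Position 5: Kusimen has m, Veshoish has n. Veshoish preserves n here (none of its changes turn any other segment into n), so the proto-segment is *n.
Continuing position by position gives *watonfop; check it forward:
Kusimen: start from *watonfop.
  rule 1: no change — watonfop
  rule 2: no change — watonfop
  rule 3 (vowel merger): watonfop → wetonfop
  rule 4 (nasal place assimilation): wetonfop → wetomfop
  ⇒ Kusimen wetomfop
Veshoish: *watonfop > wasonfop > wasonhop > wosonhop  (by unconditioned shift, unconditioned shift, vowel merger)
*watonfop is the unique common source.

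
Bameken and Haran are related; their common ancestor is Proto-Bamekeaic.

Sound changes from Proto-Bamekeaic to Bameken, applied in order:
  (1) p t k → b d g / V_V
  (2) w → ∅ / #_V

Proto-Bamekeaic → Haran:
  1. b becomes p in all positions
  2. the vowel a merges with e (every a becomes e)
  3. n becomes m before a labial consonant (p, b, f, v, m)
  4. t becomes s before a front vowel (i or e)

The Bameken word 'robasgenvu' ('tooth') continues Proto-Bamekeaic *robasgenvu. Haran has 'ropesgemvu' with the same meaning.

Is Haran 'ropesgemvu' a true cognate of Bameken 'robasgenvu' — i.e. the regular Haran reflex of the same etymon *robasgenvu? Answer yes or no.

yes

Derive the expected Haran reflex of *robasgenvu:
Haran: *robasgenvu > ropasgenvu > ropesgenvu > ropesgemvu  (by unconditioned shift, vowel merger, nasal place assimilation)
Haran 'ropesgemvu' matches the regular reflex exactly, so the pair is cognate.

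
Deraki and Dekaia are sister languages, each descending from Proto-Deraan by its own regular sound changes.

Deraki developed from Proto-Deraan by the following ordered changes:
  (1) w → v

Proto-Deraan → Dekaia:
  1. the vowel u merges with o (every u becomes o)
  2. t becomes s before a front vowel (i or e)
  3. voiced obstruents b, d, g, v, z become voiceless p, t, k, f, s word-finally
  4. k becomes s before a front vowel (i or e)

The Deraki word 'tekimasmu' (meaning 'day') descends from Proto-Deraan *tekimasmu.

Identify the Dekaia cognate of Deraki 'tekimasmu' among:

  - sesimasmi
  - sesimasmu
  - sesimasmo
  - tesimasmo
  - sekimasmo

sesimasmo

Dekaia: start from *tekimasmu.
  rule 1 (vowel merger): tekimasmu → tekimasmo
  rule 2 (palatalisation): tekimasmo → sekimasmo
  rule 3: no change — sekimasmo
  rule 4 (palatalisation): sekimasmo → sesimasmo
  ⇒ Dekaia sesimasmo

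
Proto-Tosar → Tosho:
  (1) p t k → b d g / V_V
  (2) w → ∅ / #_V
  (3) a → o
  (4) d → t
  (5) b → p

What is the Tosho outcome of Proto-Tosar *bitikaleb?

Tosho: *bitikaleb
  bitikaleb → bidigaleb   [intervocalic voicing]
  bidigaleb (rule 2 does not apply)
  bidigaleb → bidigoleb   [vowel merger]
  bidigoleb → bitigoleb   [unconditioned shift]
  bitigoleb → pitigolep   [unconditioned shift]
  giving Tosho pitigolep.

pitigolep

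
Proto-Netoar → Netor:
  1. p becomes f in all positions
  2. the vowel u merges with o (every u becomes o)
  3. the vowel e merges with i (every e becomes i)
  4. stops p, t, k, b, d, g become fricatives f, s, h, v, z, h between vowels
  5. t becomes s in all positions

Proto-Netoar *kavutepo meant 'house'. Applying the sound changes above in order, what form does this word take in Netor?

Netor: *kavutepo > kavutefo > kavotefo > kavotifo > kavosifo  (by unconditioned shift, vowel merger, vowel merger, intervocalic lenition)

kavosifo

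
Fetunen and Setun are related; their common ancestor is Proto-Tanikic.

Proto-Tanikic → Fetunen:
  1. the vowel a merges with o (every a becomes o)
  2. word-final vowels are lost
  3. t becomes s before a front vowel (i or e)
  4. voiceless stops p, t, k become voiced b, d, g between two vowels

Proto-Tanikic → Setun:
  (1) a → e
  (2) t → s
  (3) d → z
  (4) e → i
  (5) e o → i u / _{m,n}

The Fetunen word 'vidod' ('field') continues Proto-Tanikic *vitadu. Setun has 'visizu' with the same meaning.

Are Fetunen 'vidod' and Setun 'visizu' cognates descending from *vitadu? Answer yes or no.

yes

Derive the expected Setun reflex of *vitadu:
Setun: *vitadu
  vitadu → vitedu   [vowel merger]
  vitedu → visedu   [unconditioned shift]
  visedu → visezu   [unconditioned shift]
  visezu → visizu   [vowel merger]
  visizu (rule 5 does not apply)
  giving Setun visizu.
Setun 'visizu' matches the regular reflex exactly, so the pair is cognate.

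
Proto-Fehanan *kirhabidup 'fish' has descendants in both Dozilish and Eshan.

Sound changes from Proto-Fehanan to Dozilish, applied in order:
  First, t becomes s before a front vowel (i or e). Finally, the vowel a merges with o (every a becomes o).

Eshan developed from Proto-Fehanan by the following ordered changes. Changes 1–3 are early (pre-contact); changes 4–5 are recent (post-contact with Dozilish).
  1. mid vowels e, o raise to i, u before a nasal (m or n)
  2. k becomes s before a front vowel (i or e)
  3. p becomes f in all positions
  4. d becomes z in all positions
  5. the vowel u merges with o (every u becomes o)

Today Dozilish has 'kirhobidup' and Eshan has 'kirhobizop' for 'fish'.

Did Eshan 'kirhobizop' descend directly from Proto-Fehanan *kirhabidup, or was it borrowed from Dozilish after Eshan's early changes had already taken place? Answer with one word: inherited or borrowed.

If inherited, *kirhabidup would pass through all of Eshan's changes:
Eshan: start from *kirhabidup.
  rule 1: no change — kirhabidup
  rule 2 (palatalisation): kirhabidup → sirhabidup
  rule 3 (unconditioned shift): sirhabidup → sirhabiduf
  rule 4 (unconditioned shift): sirhabiduf → sirhabizuf
  rule 5 (vowel merger): sirhabizuf → sirhabizof
  ⇒ Eshan sirhabizof
If borrowed from Dozilish 'kirhobidup' after the early changes, it would undergo only the recent ones:
  rule 4 (unconditioned shift): kirhobidup → kirhobizup
  rule 5 (vowel merger): kirhobizup → kirhobizop
  ⇒ as a loan: kirhobizop
Eshan 'kirhobizop' matches the loan outcome 'kirhobizop', not the inherited 'sirhabizof' — it skipped the early Eshan changes, so it was borrowed from Dozilish.

borrowed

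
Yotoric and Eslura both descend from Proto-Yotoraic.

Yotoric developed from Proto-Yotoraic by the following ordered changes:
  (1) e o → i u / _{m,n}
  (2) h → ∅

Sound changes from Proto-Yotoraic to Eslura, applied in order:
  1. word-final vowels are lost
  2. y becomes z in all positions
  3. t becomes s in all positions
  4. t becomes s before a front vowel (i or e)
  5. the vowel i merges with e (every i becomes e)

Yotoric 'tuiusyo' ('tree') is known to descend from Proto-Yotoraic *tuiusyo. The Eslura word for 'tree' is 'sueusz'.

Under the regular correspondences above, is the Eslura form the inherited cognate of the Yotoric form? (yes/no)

yes

Derive the expected Eslura reflex of *tuiusyo:
Eslura: *tuiusyo > tuiusy > tuiusz > suiusz > sueusz  (by apocope, unconditioned shift, unconditioned shift, vowel merger)
Eslura 'sueusz' matches the regular reflex exactly, so the pair is cognate.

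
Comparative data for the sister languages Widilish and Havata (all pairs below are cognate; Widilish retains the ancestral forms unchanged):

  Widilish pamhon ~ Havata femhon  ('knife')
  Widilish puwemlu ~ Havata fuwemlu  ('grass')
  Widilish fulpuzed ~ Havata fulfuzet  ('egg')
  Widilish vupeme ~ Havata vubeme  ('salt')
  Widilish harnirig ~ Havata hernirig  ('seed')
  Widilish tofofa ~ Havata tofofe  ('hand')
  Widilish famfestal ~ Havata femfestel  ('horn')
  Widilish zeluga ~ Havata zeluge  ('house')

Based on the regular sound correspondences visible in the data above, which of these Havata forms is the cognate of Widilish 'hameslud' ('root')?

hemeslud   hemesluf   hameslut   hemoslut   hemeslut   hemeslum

pamhon ~ femhon, famfestal ~ femfestel — Widilish a corresponds to Havata e after a consonant, before a nasal.
fulpuzed ~ fulfuzet — Widilish d corresponds to Havata t word-finally.
Applying these to Widilish 'hameslud':
  hameslud → hemeslud   (a→e after a consonant, before a nasal)
  hemeslud → hemeslut   (d→t word-finally)
So the Havata cognate is 'hemeslut'.

hemeslut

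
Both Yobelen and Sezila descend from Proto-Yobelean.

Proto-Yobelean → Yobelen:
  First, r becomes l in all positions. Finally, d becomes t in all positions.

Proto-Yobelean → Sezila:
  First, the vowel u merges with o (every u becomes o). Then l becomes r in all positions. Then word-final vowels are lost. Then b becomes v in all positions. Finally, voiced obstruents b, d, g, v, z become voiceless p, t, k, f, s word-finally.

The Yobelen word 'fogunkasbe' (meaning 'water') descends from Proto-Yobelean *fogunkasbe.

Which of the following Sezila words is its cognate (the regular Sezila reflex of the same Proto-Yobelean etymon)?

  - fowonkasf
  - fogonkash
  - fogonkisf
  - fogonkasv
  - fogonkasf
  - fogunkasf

fogonkasf

Sezila: start from *fogunkasbe.
  rule 1 (vowel merger): fogunkasbe → fogonkasbe
  rule 2: no change — fogonkasbe
  rule 3 (apocope): fogonkasbe → fogonkasb
  rule 4 (unconditioned shift): fogonkasb → fogonkasv
  rule 5 (final devoicing): fogonkasv → fogonkasf
  ⇒ Sezila fogonkasf
Only 'fogonkasf' matches the regular Sezila development of *fogunkasbe.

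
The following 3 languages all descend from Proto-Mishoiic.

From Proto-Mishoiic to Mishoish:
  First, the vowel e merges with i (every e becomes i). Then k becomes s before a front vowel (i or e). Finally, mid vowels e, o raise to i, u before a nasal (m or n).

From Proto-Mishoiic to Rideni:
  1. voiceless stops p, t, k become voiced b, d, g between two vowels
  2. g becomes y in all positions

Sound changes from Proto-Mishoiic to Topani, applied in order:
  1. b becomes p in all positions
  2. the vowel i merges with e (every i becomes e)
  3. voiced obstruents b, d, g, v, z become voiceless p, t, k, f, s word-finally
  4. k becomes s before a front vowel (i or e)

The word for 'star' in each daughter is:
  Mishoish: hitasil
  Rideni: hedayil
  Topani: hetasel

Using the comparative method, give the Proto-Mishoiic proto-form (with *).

Position 6: Mishoish has i, Rideni has i, Topani has e. Rideni preserves i here (none of its changes turn any other segment into i), so the proto-segment is *i.
Position 5: Mishoish has s, Rideni has y, Topani has s. Taking the neighbouring segments as reconstructed: Mishoish s could go back to *k or *s; Rideni y could go back to *k or *g or *y; Topani s could go back to *k or *s — the one source consistent with every daughter is *k.
Position 2: Mishoish has i, Rideni has e, Topani has e. Rideni preserves e here (none of its changes turn any other segment into e), so the proto-segment is *e.
Continuing position by position gives *hetakil; check it forward:
Mishoish: *hetakil > hitakil > hitasil  (by vowel merger, palatalisation)
Rideni: *hetakil
  hetakil → hedagil   [intervocalic voicing]
  hedagil → hedayil   [unconditioned shift]
  giving Rideni hedayil.
Topani: *hetakil
  hetakil (rule 1 does not apply)
  hetakil → hetakel   [vowel merger]
  hetakel (rule 3 does not apply)
  hetakel → hetasel   [palatalisation]
  giving Topani hetasel.
*hetakil is the unique common source.

*hetakil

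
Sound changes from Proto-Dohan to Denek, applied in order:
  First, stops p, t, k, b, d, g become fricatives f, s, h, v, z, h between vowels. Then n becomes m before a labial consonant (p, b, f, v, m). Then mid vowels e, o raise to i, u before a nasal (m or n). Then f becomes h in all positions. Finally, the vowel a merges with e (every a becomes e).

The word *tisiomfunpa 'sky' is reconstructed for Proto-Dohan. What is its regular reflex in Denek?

tisiumhumpe

Denek: *tisiomfunpa
  tisiomfunpa (rule 1 does not apply)
  tisiomfunpa → tisiomfumpa   [nasal place assimilation]
  tisiomfumpa → tisiumfumpa   [pre-nasal raising]
  tisiumfumpa → tisiumhumpa   [unconditioned shift]
  tisiumhumpa → tisiumhumpe   [vowel merger]
  giving Denek tisiumhumpe.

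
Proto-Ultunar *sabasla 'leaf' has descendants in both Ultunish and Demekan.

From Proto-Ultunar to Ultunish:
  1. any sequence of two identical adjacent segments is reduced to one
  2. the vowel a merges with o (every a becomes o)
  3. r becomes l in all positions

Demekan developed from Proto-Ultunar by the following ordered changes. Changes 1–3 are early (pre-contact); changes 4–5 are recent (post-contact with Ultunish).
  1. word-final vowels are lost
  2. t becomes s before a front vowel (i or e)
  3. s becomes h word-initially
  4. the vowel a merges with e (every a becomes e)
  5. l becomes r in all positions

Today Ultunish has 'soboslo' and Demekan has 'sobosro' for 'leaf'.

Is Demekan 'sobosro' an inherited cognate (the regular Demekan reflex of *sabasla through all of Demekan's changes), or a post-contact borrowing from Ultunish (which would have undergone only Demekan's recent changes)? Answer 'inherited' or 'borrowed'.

If inherited, *sabasla would pass through all of Demekan's changes:
Demekan: start from *sabasla.
  rule 1 (apocope): sabasla → sabasl
  rule 2: no change — sabasl
  rule 3 (debuccalisation): sabasl → habasl
  rule 4 (vowel merger): habasl → hebesl
  rule 5 (unconditioned shift): hebesl → hebesr
  ⇒ Demekan hebesr
If borrowed from Ultunish 'soboslo' after the early changes, it would undergo only the recent ones:
  rule 4 (vowel merger): no change (soboslo)
  rule 5 (unconditioned shift): soboslo → sobosro
  ⇒ as a loan: sobosro
Demekan 'sobosro' matches the loan outcome 'sobosro', not the inherited 'hebesr' — it skipped the early Demekan changes, so it was borrowed from Ultunish.

borrowed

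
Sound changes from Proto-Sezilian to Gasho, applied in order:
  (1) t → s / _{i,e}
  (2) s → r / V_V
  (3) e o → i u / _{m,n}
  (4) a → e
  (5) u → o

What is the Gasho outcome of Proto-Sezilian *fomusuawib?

Gasho: *fomusuawib > fomuruawib > fumuruawib > fumuruewib > fomoroewib  (by rhotacism, pre-nasal raising, vowel merger, vowel merger)

fomoroewib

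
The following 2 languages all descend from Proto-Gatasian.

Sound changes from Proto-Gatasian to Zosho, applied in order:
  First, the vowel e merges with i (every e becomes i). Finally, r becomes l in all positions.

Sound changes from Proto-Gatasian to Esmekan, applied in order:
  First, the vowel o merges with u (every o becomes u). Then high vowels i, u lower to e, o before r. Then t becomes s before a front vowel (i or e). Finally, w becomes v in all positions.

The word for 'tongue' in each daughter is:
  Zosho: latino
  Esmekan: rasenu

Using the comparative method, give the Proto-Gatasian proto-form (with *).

*rateno

Position 6: Zosho has o, Esmekan has u. Zosho preserves o here (none of its changes turn any other segment into o), so the proto-segment is *o.
Position 3: Zosho has t, Esmekan has s. Zosho preserves t here (none of its changes turn any other segment into t), so the proto-segment is *t.
Continuing position by position gives *rateno; check it forward:
Zosho: *rateno
  rateno → ratino   [vowel merger]
  ratino → latino   [unconditioned shift]
  giving Zosho latino.
Esmekan: start from *rateno.
  rule 1 (vowel merger): rateno → ratenu
  rule 2: no change — ratenu
  rule 3 (palatalisation): ratenu → rasenu
  rule 4: no change — rasenu
  ⇒ Esmekan rasenu
No other proto-form is consistent with every reflex, so the reconstruction is *rateno.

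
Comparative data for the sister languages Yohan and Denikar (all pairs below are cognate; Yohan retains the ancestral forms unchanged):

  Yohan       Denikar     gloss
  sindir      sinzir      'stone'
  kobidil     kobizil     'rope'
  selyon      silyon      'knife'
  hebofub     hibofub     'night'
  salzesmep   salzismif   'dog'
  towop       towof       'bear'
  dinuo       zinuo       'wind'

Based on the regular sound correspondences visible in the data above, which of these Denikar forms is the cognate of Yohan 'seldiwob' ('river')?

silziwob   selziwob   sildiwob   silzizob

selyon ~ silyon, salzesmep ~ salzismif — Yohan e corresponds to Denikar i after a consonant, before a consonant other than r, m, n, p, b, f, v.
sindir ~ sinzir — Yohan d corresponds to Denikar z after a consonant, before a front vowel.
Applying these to Yohan 'seldiwob':
  seldiwob → sildiwob   (e→i after a consonant, before a consonant other than r, m, n, p, b, f, v)
  sildiwob → silziwob   (d→z after a consonant, before a front vowel)
So the Denikar cognate is 'silziwob'.

silziwob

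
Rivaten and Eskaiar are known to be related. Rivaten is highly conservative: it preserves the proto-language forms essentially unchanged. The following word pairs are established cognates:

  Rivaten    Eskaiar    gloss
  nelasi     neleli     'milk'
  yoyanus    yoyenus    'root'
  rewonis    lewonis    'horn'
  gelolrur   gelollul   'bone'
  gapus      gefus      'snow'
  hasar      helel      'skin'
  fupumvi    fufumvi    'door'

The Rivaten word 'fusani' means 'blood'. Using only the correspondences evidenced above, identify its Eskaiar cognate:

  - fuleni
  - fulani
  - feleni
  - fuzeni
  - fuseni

fuleni

hasar ~ helel — Rivaten s corresponds to Eskaiar l between vowels (before a back vowel).
yoyanus ~ yoyenus — Rivaten a corresponds to Eskaiar e after a consonant, before a nasal.
Applying these to Rivaten 'fusani':
  fusani → fulani   (s→l between vowels (before a back vowel))
  fulani → fuleni   (a→e after a consonant, before a nasal)
So the Eskaiar cognate is 'fuleni'.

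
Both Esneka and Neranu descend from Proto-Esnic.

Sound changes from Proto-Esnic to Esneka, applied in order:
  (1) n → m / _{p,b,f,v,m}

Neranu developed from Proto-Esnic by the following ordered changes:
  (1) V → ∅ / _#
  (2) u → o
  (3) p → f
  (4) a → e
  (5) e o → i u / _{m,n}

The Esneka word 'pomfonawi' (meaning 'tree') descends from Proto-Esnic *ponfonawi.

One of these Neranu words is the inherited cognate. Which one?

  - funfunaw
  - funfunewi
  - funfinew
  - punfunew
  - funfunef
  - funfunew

Neranu: start from *ponfonawi.
  rule 1 (apocope): ponfonawi → ponfonaw
  rule 2: no change — ponfonaw
  rule 3 (unconditioned shift): ponfonaw → fonfonaw
  rule 4 (vowel merger): fonfonaw → fonfonew
  rule 5 (pre-nasal raising): fonfonew → funfunew
  ⇒ Neranu funfunew
Only 'funfunew' matches the regular Neranu development of *ponfonawi.

funfunew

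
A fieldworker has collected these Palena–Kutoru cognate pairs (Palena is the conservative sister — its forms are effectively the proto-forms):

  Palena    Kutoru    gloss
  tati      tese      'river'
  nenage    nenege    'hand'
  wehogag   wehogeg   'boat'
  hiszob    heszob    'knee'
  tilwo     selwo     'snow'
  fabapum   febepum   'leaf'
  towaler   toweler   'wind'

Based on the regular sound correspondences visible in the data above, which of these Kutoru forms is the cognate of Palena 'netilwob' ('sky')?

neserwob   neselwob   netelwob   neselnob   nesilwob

neselwob

tati ~ tese — Palena t corresponds to Kutoru s between vowels (before a front vowel).
hiszob ~ heszob, tilwo ~ selwo — Palena i corresponds to Kutoru e after a consonant, before a consonant other than r, m, n, p, b, f, v.
Applying these to Palena 'netilwob':
  netilwob → nesilwob   (t→s between vowels (before a front vowel))
  nesilwob → neselwob   (i→e after a consonant, before a consonant other than r, m, n, p, b, f, v)
So the Kutoru cognate is 'neselwob'.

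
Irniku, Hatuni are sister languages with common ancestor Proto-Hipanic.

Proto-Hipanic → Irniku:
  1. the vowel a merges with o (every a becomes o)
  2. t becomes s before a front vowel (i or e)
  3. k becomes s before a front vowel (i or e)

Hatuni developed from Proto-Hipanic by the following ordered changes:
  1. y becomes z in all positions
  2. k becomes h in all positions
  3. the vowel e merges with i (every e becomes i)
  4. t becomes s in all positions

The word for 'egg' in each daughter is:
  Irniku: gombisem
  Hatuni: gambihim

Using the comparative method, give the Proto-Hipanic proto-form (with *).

*gambikem

Position 2: Irniku has o, Hatuni has a. Hatuni preserves a here (none of its changes turn any other segment into a), so the proto-segment is *a.
Position 7: Irniku has e, Hatuni has i. Irniku preserves e here (none of its changes turn any other segment into e), so the proto-segment is *e.
Continuing position by position gives *gambikem; check it forward:
Irniku: *gambikem
  gambikem → gombikem   [vowel merger]
  gombikem (rule 2 does not apply)
  gombikem → gombisem   [palatalisation]
  giving Irniku gombisem.
Hatuni: start from *gambikem.
  rule 1: no change — gambikem
  rule 2 (unconditioned shift): gambikem → gambihem
  rule 3 (vowel merger): gambihem → gambihim
  rule 4: no change — gambihim
  ⇒ Hatuni gambihim
No other proto-form is consistent with every reflex, so the reconstruction is *gambikem.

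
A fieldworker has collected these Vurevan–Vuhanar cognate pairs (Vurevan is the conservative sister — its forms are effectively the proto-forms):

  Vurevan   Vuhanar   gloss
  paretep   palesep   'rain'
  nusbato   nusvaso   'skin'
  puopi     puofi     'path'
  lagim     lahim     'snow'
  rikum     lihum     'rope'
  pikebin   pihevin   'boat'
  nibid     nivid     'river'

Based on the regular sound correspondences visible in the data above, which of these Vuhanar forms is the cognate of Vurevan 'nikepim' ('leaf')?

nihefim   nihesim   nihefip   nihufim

pikebin ~ pihevin — Vurevan k corresponds to Vuhanar h between vowels (before a front vowel).
puopi ~ puofi — Vurevan p corresponds to Vuhanar f between vowels (before a front vowel).
Applying these to Vurevan 'nikepim':
  nikepim → nihepim   (k→h between vowels (before a front vowel))
  nihepim → nihefim   (p→f between vowels (before a front vowel))
So the Vuhanar cognate is 'nihefim'.

nihefim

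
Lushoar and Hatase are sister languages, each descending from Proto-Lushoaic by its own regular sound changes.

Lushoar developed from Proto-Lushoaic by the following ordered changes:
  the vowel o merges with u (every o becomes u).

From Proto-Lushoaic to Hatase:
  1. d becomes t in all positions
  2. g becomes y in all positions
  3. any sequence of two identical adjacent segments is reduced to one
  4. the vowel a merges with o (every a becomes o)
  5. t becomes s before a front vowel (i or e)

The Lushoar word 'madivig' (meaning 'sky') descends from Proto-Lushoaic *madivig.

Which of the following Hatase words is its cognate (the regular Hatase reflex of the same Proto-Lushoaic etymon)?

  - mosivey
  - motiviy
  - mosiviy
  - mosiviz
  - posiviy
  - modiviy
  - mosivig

mosiviy

Hatase: start from *madivig.
  rule 1 (unconditioned shift): madivig → mativig
  rule 2 (unconditioned shift): mativig → mativiy
  rule 3: no change — mativiy
  rule 4 (vowel merger): mativiy → motiviy
  rule 5 (palatalisation): motiviy → mosiviy
  ⇒ Hatase mosiviy
The other candidates each miss or misapply at least one Hatase change.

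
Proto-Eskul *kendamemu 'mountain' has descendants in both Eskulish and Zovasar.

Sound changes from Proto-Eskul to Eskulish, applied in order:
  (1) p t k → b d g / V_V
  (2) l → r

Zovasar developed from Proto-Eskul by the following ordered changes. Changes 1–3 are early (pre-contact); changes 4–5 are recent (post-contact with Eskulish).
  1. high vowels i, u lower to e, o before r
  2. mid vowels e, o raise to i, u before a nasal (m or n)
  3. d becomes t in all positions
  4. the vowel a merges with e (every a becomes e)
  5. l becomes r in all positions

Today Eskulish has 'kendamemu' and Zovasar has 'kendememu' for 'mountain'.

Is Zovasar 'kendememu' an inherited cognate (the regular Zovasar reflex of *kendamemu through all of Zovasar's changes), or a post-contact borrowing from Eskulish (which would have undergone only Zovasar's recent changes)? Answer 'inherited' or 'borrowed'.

If inherited, *kendamemu would pass through all of Zovasar's changes:
Zovasar: start from *kendamemu.
  rule 1: no change — kendamemu
  rule 2 (pre-nasal raising): kendamemu → kindamimu
  rule 3 (unconditioned shift): kindamimu → kintamimu
  rule 4 (vowel merger): kintamimu → kintemimu
  rule 5: no change — kintemimu
  ⇒ Zovasar kintemimu
If borrowed from Eskulish 'kendamemu' after the early changes, it would undergo only the recent ones:
  rule 4 (vowel merger): kendamemu → kendememu
  rule 5 (unconditioned shift): no change (kendememu)
  ⇒ as a loan: kendememu
Zovasar 'kendememu' matches the loan outcome 'kendememu', not the inherited 'kintemimu' — it skipped the early Zovasar changes, so it was borrowed from Eskulish.

borrowed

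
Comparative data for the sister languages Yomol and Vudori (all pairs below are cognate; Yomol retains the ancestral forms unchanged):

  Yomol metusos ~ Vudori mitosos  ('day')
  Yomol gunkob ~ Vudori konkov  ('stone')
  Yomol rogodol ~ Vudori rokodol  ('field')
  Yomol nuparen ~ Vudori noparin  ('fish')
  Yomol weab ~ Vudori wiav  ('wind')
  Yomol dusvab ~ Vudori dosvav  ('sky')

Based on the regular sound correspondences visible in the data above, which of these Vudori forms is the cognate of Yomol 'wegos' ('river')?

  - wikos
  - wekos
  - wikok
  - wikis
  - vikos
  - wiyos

metusos ~ mitosos — Yomol e corresponds to Vudori i after a consonant, before a consonant other than r, m, n, p, b, f, v.
rogodol ~ rokodol — Yomol g corresponds to Vudori k between vowels (before a back vowel).
Applying these to Yomol 'wegos':
  wegos → wigos   (e→i after a consonant, before a consonant other than r, m, n, p, b, f, v)
  wigos → wikos   (g→k between vowels (before a back vowel))
So the Vudori cognate is 'wikos'.

wikos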